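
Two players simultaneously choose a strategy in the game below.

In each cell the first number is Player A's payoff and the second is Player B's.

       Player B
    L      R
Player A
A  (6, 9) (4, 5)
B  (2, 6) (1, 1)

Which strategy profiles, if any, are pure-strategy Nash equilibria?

Player A against L: payoffs 6, 2 → best response A.
Player A against R: payoffs 4, 1 → best response A.
Player B against A: payoffs 9, 5 → best response L.
Player B against B: payoffs 6, 1 → best response L.
Mutual best responses: (A, L).

(A, L)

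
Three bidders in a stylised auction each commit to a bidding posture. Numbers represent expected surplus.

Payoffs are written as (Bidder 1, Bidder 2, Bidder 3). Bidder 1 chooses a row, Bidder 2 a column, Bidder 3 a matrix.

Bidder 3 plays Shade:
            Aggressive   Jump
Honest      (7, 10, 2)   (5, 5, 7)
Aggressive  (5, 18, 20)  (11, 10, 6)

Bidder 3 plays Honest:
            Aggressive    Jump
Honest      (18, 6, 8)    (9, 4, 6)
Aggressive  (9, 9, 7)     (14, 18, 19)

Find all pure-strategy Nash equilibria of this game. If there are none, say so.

Check each profile: it is a Nash equilibrium iff no player can strictly gain by switching unilaterally.
(Honest, Aggressive, Shade): Bidder 3 can switch to Honest (2 → 8). Not NE.
(Honest, Aggressive, Honest): Bidder 1 gets 18, best alternative 9; Bidder 2 gets 6, best alternative 4; Bidder 3 gets 8, best alternative 2. No profitable deviation — NE.
(Honest, Jump, Shade): Bidder 1 can switch to Aggressive (5 → 11). Not NE.
(Honest, Jump, Honest): Bidder 1 can switch to Aggressive (9 → 14). Not NE.
(Aggressive, Aggressive, Shade): Bidder 1 can switch to Honest (5 → 7). Not NE.
(Aggressive, Aggressive, Honest): Bidder 1 can switch to Honest (9 → 18). Not NE.
(Aggressive, Jump, Shade): Bidder 2 can switch to Aggressive (10 → 18). Not NE.
(Aggressive, Jump, Honest): Bidder 1 gets 14, best alternative 9; Bidder 2 gets 18, best alternative 9; Bidder 3 gets 19, best alternative 6. No profitable deviation — NE.

Pure-strategy Nash equilibria: (Honest, Aggressive, Honest); (Aggressive, Jump, Honest)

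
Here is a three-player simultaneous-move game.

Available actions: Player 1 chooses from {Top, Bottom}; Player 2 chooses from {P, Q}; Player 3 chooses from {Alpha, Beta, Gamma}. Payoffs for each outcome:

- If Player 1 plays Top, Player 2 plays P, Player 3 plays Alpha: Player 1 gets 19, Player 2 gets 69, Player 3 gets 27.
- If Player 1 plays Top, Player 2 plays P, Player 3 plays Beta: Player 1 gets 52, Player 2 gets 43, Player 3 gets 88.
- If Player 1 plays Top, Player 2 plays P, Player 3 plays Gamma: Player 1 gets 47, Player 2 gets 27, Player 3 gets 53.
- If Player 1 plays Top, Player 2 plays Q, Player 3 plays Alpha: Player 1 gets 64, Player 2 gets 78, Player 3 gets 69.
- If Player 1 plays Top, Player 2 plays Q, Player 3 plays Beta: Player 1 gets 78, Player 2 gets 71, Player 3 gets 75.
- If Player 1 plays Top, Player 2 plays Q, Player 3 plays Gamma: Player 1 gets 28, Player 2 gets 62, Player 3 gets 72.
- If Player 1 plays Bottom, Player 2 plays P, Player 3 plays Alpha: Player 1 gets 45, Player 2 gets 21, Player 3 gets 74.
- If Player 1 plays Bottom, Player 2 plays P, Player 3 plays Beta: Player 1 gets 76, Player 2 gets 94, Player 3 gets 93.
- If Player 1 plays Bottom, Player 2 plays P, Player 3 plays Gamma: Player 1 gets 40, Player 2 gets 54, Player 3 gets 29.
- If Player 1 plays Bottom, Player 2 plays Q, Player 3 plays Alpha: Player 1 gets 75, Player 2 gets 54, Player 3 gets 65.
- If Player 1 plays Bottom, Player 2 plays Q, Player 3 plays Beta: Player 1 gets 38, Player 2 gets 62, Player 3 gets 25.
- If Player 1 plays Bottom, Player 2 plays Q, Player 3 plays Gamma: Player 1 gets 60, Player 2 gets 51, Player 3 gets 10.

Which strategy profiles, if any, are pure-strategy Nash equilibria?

Pure-strategy Nash equilibria: (Top, Q, Beta) and (Bottom, P, Beta) and (Bottom, Q, Alpha)

Player 1 against (P, Alpha): payoffs 19, 45 → best response Bottom.
Player 1 against (P, Beta): payoffs 52, 76 → best response Bottom.
Player 1 against (P, Gamma): payoffs 47, 40 → best response Top.
Player 1 against (Q, Alpha): payoffs 64, 75 → best response Bottom.
Player 1 against (Q, Beta): payoffs 78, 38 → best response Top.
Player 1 against (Q, Gamma): payoffs 28, 60 → best response Bottom.
Player 2 against (Top, Alpha): payoffs 69, 78 → best response Q.
Player 2 against (Top, Beta): payoffs 43, 71 → best response Q.
Player 2 against (Top, Gamma): payoffs 27, 62 → best response Q.
Player 2 against (Bottom, Alpha): payoffs 21, 54 → best response Q.
Player 2 against (Bottom, Beta): payoffs 94, 62 → best response P.
Player 2 against (Bottom, Gamma): payoffs 54, 51 → best response P.
Player 3 against (Top, P): payoffs 27, 88, 53 → best response Beta.
Player 3 against (Top, Q): payoffs 69, 75, 72 → best response Beta.
Player 3 against (Bottom, P): payoffs 74, 93, 29 → best response Beta.
Player 3 against (Bottom, Q): payoffs 65, 25, 10 → best response Alpha.
Mutual best responses: (Top, Q, Beta); (Bottom, P, Beta); (Bottom, Q, Alpha).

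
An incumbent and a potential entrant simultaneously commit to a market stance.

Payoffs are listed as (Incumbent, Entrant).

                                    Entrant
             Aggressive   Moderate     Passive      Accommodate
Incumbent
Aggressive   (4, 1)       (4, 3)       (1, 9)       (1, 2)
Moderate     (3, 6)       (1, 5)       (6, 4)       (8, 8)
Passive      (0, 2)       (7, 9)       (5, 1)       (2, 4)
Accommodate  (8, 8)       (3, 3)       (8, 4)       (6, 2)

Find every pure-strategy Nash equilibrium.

Pure-strategy Nash equilibria: (Moderate, Accommodate), (Passive, Moderate), (Accommodate, Aggressive)

Incumbent against Aggressive: payoffs 4, 3, 0, 8 → best response Accommodate.
Incumbent against Moderate: payoffs 4, 1, 7, 3 → best response Passive.
Incumbent against Passive: payoffs 1, 6, 5, 8 → best response Accommodate.
Incumbent against Accommodate: payoffs 1, 8, 2, 6 → best response Moderate.
Entrant against Aggressive: payoffs 1, 3, 9, 2 → best response Passive.
Entrant against Moderate: payoffs 6, 5, 4, 8 → best response Accommodate.
Entrant against Passive: payoffs 2, 9, 1, 4 → best response Moderate.
Entrant against Accommodate: payoffs 8, 3, 4, 2 → best response Aggressive.
Mutual best responses: (Moderate, Accommodate); (Passive, Moderate); (Accommodate, Aggressive).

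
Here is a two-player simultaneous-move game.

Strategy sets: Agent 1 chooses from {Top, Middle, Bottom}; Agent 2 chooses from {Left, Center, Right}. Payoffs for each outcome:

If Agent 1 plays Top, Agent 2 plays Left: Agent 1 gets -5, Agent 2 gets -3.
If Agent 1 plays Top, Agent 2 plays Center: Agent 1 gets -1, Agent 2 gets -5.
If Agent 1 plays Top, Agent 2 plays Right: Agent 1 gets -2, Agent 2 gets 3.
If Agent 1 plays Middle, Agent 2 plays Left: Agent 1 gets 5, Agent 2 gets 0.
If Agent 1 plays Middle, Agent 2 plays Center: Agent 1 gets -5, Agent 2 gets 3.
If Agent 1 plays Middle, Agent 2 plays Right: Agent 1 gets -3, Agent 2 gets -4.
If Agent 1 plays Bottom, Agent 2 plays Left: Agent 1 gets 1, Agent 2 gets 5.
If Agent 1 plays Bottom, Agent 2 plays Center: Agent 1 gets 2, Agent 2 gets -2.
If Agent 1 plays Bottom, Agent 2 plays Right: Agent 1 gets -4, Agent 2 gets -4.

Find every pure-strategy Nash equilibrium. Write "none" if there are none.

(Top, Left): Agent 1 can switch to Middle (-5 → 5). Not NE.
(Top, Center): Agent 1 can switch to Bottom (-1 → 2). Not NE.
(Top, Right): Agent 1 gets -2, best alternative -3; Agent 2 gets 3, best alternative -3. No profitable deviation — NE.
(Middle, Left): Agent 2 can switch to Center (0 → 3). Not NE.
(Middle, Center): Agent 1 can switch to Top (-5 → -1). Not NE.
(Middle, Right): Agent 1 can switch to Top (-3 → -2). Not NE.
(Bottom, Left): Agent 1 can switch to Middle (1 → 5). Not NE.
(Bottom, Center): Agent 2 can switch to Left (-2 → 5). Not NE.
(Bottom, Right): Agent 1 can switch to Top (-4 → -2). Not NE.

Pure NE: (Top, Right)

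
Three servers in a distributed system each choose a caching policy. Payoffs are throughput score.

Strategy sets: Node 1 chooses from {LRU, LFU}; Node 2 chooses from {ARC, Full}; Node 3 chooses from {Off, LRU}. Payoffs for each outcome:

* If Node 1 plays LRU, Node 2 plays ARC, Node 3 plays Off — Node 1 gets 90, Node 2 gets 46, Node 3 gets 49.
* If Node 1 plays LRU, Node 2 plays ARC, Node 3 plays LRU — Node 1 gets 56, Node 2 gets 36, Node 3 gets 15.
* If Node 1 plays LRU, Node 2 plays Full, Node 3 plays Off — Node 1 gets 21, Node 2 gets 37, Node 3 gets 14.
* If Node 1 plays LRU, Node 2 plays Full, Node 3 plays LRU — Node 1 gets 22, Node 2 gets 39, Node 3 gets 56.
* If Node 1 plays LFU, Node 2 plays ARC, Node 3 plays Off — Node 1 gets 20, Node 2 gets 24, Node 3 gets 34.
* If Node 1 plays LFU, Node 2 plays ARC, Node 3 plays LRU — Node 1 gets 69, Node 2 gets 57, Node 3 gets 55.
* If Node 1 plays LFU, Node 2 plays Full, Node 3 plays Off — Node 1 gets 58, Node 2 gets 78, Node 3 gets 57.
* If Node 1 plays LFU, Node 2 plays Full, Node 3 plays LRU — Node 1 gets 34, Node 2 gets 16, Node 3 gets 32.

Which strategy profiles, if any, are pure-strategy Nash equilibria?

(LRU, ARC, Off); (LFU, ARC, LRU); (LFU, Full, Off)

Mark each player's best response to every combination of opponents' strategies; a profile where every player is best-responding is a pure Nash equilibrium.
Node 1 against (ARC, Off): payoffs 90, 20 → best response LRU.
Node 1 against (ARC, LRU): payoffs 56, 69 → best response LFU.
Node 1 against (Full, Off): payoffs 21, 58 → best response LFU.
Node 1 against (Full, LRU): payoffs 22, 34 → best response LFU.
Node 2 against (LRU, Off): payoffs 46, 37 → best response ARC.
Node 2 against (LRU, LRU): payoffs 36, 39 → best response Full.
Node 2 against (LFU, Off): payoffs 24, 78 → best response Full.
Node 2 against (LFU, LRU): payoffs 57, 16 → best response ARC.
Node 3 against (LRU, ARC): payoffs 49, 15 → best response Off.
Node 3 against (LRU, Full): payoffs 14, 56 → best response LRU.
Node 3 against (LFU, ARC): payoffs 34, 55 → best response LRU.
Node 3 against (LFU, Full): payoffs 57, 32 → best response Off.
Mutual best responses: (LRU, ARC, Off); (LFU, ARC, LRU); (LFU, Full, Off).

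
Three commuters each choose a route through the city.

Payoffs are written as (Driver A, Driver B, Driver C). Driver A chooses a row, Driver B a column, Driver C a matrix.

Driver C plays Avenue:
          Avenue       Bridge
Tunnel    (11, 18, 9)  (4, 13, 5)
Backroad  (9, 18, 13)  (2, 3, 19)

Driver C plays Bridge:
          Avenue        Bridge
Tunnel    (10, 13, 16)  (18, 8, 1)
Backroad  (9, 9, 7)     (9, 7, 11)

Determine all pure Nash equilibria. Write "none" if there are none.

The unique pure-strategy Nash equilibrium is (Tunnel, Avenue, Bridge).

Driver A against (Avenue, Avenue): payoffs 11, 9 → best response Tunnel.
Driver A against (Avenue, Bridge): payoffs 10, 9 → best response Tunnel.
Driver A against (Bridge, Avenue): payoffs 4, 2 → best response Tunnel.
Driver A against (Bridge, Bridge): payoffs 18, 9 → best response Tunnel.
Driver B against (Tunnel, Avenue): payoffs 18, 13 → best response Avenue.
Driver B against (Tunnel, Bridge): payoffs 13, 8 → best response Avenue.
Driver B against (Backroad, Avenue): payoffs 18, 3 → best response Avenue.
Driver B against (Backroad, Bridge): payoffs 9, 7 → best response Avenue.
Driver C against (Tunnel, Avenue): payoffs 9, 16 → best response Bridge.
Driver C against (Tunnel, Bridge): payoffs 5, 1 → best response Avenue.
Driver C against (Backroad, Avenue): payoffs 13, 7 → best response Avenue.
Driver C against (Backroad, Bridge): payoffs 19, 11 → best response Avenue.
Mutual best responses: (Tunnel, Avenue, Bridge).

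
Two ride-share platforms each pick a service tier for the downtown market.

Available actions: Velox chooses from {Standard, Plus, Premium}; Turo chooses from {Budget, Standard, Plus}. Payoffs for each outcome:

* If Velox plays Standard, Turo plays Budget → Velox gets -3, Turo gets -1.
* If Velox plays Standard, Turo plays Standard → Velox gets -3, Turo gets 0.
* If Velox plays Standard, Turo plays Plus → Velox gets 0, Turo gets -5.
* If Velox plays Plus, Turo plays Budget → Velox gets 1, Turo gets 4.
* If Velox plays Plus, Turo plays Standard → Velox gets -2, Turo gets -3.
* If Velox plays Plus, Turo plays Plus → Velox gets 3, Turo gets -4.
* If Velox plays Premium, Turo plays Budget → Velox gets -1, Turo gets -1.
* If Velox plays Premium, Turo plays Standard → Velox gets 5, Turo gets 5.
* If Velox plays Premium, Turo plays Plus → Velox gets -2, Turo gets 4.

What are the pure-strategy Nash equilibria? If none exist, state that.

Pure-strategy Nash equilibria: (Plus, Budget), (Premium, Standard)

For each player, find the best response to each opponent profile; mutual best responses are the pure NE.
Velox against Budget: payoffs -3, 1, -1 → best response Plus.
Velox against Standard: payoffs -3, -2, 5 → best response Premium.
Velox against Plus: payoffs 0, 3, -2 → best response Plus.
Turo against Standard: payoffs -1, 0, -5 → best response Standard.
Turo against Plus: payoffs 4, -3, -4 → best response Budget.
Turo against Premium: payoffs -1, 5, 4 → best response Standard.
Mutual best responses: (Plus, Budget); (Premium, Standard).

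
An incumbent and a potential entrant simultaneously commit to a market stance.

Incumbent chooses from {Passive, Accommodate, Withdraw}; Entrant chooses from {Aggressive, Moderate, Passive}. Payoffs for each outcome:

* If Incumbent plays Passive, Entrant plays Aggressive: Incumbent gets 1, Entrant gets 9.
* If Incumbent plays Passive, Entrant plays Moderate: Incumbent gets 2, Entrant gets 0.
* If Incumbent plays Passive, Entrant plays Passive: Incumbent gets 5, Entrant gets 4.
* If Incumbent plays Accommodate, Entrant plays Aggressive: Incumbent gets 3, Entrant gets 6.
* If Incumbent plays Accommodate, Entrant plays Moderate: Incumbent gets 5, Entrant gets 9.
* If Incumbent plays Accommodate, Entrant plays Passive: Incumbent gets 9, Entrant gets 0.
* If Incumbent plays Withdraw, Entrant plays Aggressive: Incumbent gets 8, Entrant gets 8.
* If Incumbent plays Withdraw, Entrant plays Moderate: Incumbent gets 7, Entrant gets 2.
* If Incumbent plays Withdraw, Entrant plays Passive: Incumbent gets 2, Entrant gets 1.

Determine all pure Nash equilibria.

Pure NE: (Withdraw, Aggressive)

Mark each player's best response to every combination of opponents' strategies; a profile where every player is best-responding is a pure Nash equilibrium.
Incumbent against Aggressive: payoffs 1, 3, 8 → best response Withdraw.
Incumbent against Moderate: payoffs 2, 5, 7 → best response Withdraw.
Incumbent against Passive: payoffs 5, 9, 2 → best response Accommodate.
Entrant against Passive: payoffs 9, 0, 4 → best response Aggressive.
Entrant against Accommodate: payoffs 6, 9, 0 → best response Moderate.
Entrant against Withdraw: payoffs 8, 2, 1 → best response Aggressive.
Mutual best responses: (Withdraw, Aggressive).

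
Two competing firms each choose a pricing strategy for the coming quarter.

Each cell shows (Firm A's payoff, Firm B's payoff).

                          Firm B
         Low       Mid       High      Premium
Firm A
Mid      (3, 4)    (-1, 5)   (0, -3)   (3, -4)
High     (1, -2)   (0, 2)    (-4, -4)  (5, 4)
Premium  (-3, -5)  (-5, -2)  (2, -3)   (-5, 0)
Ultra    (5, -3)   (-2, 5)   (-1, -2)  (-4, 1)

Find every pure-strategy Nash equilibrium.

Firm A against Low: payoffs 3, 1, -3, 5 → best response Ultra.
Firm A against Mid: payoffs -1, 0, -5, -2 → best response High.
Firm A against High: payoffs 0, -4, 2, -1 → best response Premium.
Firm A against Premium: payoffs 3, 5, -5, -4 → best response High.
Firm B against Mid: payoffs 4, 5, -3, -4 → best response Mid.
Firm B against High: payoffs -2, 2, -4, 4 → best response Premium.
Firm B against Premium: payoffs -5, -2, -3, 0 → best response Premium.
Firm B against Ultra: payoffs -3, 5, -2, 1 → best response Mid.
Mutual best responses: (High, Premium).

(High, Premium)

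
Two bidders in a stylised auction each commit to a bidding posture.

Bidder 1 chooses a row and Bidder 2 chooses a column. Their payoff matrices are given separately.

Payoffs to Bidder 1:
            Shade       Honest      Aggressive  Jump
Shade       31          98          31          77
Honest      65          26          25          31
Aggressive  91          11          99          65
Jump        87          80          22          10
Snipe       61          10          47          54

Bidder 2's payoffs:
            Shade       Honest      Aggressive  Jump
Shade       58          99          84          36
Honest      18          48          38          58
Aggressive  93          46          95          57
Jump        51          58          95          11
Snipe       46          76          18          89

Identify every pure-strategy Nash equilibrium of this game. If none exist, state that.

(Shade, Honest); (Aggressive, Aggressive)

Bidder 1 against Shade: payoffs 31, 65, 91, 87, 61 → best response Aggressive.
Bidder 1 against Honest: payoffs 98, 26, 11, 80, 10 → best response Shade.
Bidder 1 against Aggressive: payoffs 31, 25, 99, 22, 47 → best response Aggressive.
Bidder 1 against Jump: payoffs 77, 31, 65, 10, 54 → best response Shade.
Bidder 2 against Shade: payoffs 58, 99, 84, 36 → best response Honest.
Bidder 2 against Honest: payoffs 18, 48, 38, 58 → best response Jump.
Bidder 2 against Aggressive: payoffs 93, 46, 95, 57 → best response Aggressive.
Bidder 2 against Jump: payoffs 51, 58, 95, 11 → best response Aggressive.
Bidder 2 against Snipe: payoffs 46, 76, 18, 89 → best response Jump.
Mutual best responses: (Shade, Honest); (Aggressive, Aggressive).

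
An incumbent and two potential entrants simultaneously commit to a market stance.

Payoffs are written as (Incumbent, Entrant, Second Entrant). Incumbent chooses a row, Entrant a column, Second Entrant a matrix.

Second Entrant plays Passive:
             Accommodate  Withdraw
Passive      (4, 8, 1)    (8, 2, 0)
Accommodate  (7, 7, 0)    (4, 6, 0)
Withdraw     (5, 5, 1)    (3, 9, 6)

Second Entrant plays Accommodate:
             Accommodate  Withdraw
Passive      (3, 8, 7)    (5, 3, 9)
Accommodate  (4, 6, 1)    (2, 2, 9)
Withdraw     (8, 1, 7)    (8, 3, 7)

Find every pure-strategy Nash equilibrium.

Pure NE: (Withdraw, Withdraw, Accommodate)

Incumbent against (Accommodate, Passive): payoffs 4, 7, 5 → best response Accommodate.
Incumbent against (Accommodate, Accommodate): payoffs 3, 4, 8 → best response Withdraw.
Incumbent against (Withdraw, Passive): payoffs 8, 4, 3 → best response Passive.
Incumbent against (Withdraw, Accommodate): payoffs 5, 2, 8 → best response Withdraw.
Entrant against (Passive, Passive): payoffs 8, 2 → best response Accommodate.
Entrant against (Passive, Accommodate): payoffs 8, 3 → best response Accommodate.
Entrant against (Accommodate, Passive): payoffs 7, 6 → best response Accommodate.
Entrant against (Accommodate, Accommodate): payoffs 6, 2 → best response Accommodate.
Entrant against (Withdraw, Passive): payoffs 5, 9 → best response Withdraw.
Entrant against (Withdraw, Accommodate): payoffs 1, 3 → best response Withdraw.
Second Entrant against (Passive, Accommodate): payoffs 1, 7 → best response Accommodate.
Second Entrant against (Passive, Withdraw): payoffs 0, 9 → best response Accommodate.
Second Entrant against (Accommodate, Accommodate): payoffs 0, 1 → best response Accommodate.
Second Entrant against (Accommodate, Withdraw): payoffs 0, 9 → best response Accommodate.
Second Entrant against (Withdraw, Accommodate): payoffs 1, 7 → best response Accommodate.
Second Entrant against (Withdraw, Withdraw): payoffs 6, 7 → best response Accommodate.
Mutual best responses: (Withdraw, Withdraw, Accommodate).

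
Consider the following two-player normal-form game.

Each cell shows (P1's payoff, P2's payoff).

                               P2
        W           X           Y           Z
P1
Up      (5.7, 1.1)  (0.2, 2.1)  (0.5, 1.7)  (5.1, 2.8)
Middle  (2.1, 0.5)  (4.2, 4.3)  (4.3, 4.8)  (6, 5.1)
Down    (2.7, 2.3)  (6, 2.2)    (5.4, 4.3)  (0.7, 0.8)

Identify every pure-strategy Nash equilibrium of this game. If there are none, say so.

(Middle, Z) and (Down, Y)

P1 against W: payoffs 5.7, 2.1, 2.7 → best response Up.
P1 against X: payoffs 0.2, 4.2, 6 → best response Down.
P1 against Y: payoffs 0.5, 4.3, 5.4 → best response Down.
P1 against Z: payoffs 5.1, 6, 0.7 → best response Middle.
P2 against Up: payoffs 1.1, 2.1, 1.7, 2.8 → best response Z.
P2 against Middle: payoffs 0.5, 4.3, 4.8, 5.1 → best response Z.
P2 against Down: payoffs 2.3, 2.2, 4.3, 0.8 → best response Y.
Mutual best responses: (Middle, Z); (Down, Y).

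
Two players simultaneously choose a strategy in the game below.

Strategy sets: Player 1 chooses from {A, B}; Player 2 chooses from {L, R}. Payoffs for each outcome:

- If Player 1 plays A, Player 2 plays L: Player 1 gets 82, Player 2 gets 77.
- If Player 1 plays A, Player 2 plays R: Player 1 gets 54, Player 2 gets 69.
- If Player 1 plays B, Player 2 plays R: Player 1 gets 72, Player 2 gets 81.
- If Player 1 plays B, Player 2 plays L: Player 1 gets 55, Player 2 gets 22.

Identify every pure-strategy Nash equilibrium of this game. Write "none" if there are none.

Player 1 against L: payoffs 82, 55 → best response A.
Player 1 against R: payoffs 54, 72 → best response B.
Player 2 against A: payoffs 77, 69 → best response L.
Player 2 against B: payoffs 22, 81 → best response R.
Mutual best responses: (A, L); (B, R).

Pure-strategy Nash equilibria: (A, L) and (B, R)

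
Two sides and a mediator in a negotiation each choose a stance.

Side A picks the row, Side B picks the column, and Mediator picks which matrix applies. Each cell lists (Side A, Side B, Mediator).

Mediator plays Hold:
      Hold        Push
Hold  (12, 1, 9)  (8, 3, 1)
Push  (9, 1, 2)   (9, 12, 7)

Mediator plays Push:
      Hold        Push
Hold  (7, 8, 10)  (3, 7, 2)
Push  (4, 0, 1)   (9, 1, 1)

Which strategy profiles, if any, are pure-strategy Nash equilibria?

(Hold, Hold, Push), (Push, Push, Hold)

(Hold, Hold, Hold): Side B can switch to Push (1 → 3). Not NE.
(Hold, Hold, Push): Side A gets 7, best alternative 4; Side B gets 8, best alternative 7; Mediator gets 10, best alternative 9. No profitable deviation — NE.
(Hold, Push, Hold): Side A can switch to Push (8 → 9). Not NE.
(Hold, Push, Push): Side A can switch to Push (3 → 9). Not NE.
(Push, Hold, Hold): Side A can switch to Hold (9 → 12). Not NE.
(Push, Hold, Push): Side A can switch to Hold (4 → 7). Not NE.
(Push, Push, Hold): Side A gets 9, best alternative 8; Side B gets 12, best alternative 1; Mediator gets 7, best alternative 1. No profitable deviation — NE.
(Push, Push, Push): Mediator can switch to Hold (1 → 7). Not NE.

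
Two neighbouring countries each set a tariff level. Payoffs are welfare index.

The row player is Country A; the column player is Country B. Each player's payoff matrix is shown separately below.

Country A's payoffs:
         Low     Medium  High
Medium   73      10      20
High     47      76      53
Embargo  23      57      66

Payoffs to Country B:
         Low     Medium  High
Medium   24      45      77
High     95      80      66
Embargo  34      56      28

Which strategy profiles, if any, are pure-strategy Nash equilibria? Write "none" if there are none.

Country A against Low: payoffs 73, 47, 23 → best response Medium.
Country A against Medium: payoffs 10, 76, 57 → best response High.
Country A against High: payoffs 20, 53, 66 → best response Embargo.
Country B against Medium: payoffs 24, 45, 77 → best response High.
Country B against High: payoffs 95, 80, 66 → best response Low.
Country B against Embargo: payoffs 34, 56, 28 → best response Medium.
No profile is a mutual best response for all players.

This game has no pure Nash equilibrium.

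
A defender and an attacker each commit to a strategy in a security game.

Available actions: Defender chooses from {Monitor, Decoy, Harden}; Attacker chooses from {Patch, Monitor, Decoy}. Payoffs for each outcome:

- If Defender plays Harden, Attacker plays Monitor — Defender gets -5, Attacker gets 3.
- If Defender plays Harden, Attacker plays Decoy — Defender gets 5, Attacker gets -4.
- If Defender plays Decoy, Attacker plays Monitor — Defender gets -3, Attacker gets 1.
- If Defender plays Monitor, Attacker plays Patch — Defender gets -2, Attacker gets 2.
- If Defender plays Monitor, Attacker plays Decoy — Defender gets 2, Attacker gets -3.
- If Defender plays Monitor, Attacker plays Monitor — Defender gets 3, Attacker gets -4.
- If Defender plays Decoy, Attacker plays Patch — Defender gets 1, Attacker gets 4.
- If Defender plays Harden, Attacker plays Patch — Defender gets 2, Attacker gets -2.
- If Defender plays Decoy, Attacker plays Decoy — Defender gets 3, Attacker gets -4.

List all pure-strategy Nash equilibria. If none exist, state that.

No pure-strategy Nash equilibrium.

Defender against Patch: payoffs -2, 1, 2 → best response Harden.
Defender against Monitor: payoffs 3, -3, -5 → best response Monitor.
Defender against Decoy: payoffs 2, 3, 5 → best response Harden.
Attacker against Monitor: payoffs 2, -4, -3 → best response Patch.
Attacker against Decoy: payoffs 4, 1, -4 → best response Patch.
Attacker against Harden: payoffs -2, 3, -4 → best response Monitor.
No profile is a mutual best response for all players.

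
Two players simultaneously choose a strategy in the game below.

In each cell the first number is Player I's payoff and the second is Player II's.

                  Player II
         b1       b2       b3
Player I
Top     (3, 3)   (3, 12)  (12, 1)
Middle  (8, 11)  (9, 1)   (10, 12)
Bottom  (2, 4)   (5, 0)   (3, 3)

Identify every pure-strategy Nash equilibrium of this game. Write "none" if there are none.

For each strategy profile, look for a profitable unilateral deviation.
(Top, b1): Player I can switch to Middle (3 → 8). Not NE.
(Top, b2): Player I can switch to Middle (3 → 9). Not NE.
(Top, b3): Player II can switch to b1 (1 → 3). Not NE.
(Middle, b1): Player II can switch to b3 (11 → 12). Not NE.
(Middle, b2): Player II can switch to b1 (1 → 11). Not NE.
(Middle, b3): Player I can switch to Top (10 → 12). Not NE.
(Bottom, b1): Player I can switch to Top (2 → 3). Not NE.
(Bottom, b2): Player I can switch to Middle (5 → 9). Not NE.
(Bottom, b3): Player I can switch to Top (3 → 12). Not NE.

There is no pure-strategy Nash equilibrium.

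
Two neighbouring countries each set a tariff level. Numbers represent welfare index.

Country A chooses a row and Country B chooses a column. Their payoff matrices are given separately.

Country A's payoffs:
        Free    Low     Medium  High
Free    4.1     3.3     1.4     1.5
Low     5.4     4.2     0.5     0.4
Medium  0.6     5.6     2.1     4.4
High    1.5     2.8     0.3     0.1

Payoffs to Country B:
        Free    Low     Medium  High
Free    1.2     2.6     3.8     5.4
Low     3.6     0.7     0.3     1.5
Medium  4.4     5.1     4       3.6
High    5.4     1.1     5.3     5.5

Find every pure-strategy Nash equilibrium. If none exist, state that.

The pure Nash equilibria are (Low, Free); (Medium, Low).

Country A against Free: payoffs 4.1, 5.4, 0.6, 1.5 → best response Low.
Country A against Low: payoffs 3.3, 4.2, 5.6, 2.8 → best response Medium.
Country A against Medium: payoffs 1.4, 0.5, 2.1, 0.3 → best response Medium.
Country A against High: payoffs 1.5, 0.4, 4.4, 0.1 → best response Medium.
Country B against Free: payoffs 1.2, 2.6, 3.8, 5.4 → best response High.
Country B against Low: payoffs 3.6, 0.7, 0.3, 1.5 → best response Free.
Country B against Medium: payoffs 4.4, 5.1, 4, 3.6 → best response Low.
Country B against High: payoffs 5.4, 1.1, 5.3, 5.5 → best response High.
Mutual best responses: (Low, Free); (Medium, Low).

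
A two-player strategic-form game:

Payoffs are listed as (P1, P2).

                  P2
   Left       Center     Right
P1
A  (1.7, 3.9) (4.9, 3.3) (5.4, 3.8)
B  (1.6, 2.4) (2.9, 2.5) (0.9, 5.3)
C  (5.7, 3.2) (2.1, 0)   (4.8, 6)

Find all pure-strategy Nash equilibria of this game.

(A, Left): P1 can switch to C (1.7 → 5.7). Not NE.
(A, Center): P2 can switch to Left (3.3 → 3.9). Not NE.
(A, Right): P2 can switch to Left (3.8 → 3.9). Not NE.
(B, Left): P1 can switch to A (1.6 → 1.7). Not NE.
(B, Center): P1 can switch to A (2.9 → 4.9). Not NE.
(B, Right): P1 can switch to A (0.9 → 5.4). Not NE.
(C, Left): P2 can switch to Right (3.2 → 6). Not NE.
(C, Center): P1 can switch to A (2.1 → 4.9). Not NE.
(C, Right): P1 can switch to A (4.8 → 5.4). Not NE.

This game has no pure Nash equilibrium.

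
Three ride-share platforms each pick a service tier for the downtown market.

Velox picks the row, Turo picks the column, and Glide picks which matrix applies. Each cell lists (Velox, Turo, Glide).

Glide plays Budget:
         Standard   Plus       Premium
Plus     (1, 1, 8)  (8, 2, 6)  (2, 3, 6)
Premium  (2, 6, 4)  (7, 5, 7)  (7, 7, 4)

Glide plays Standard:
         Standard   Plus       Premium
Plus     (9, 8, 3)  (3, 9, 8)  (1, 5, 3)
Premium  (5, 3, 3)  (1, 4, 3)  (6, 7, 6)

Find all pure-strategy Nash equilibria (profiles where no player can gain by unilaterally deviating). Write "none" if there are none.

The pure Nash equilibria are (Plus, Plus, Standard) and (Premium, Premium, Standard).

(Plus, Standard, Budget): Velox can switch to Premium (1 → 2). Not NE.
(Plus, Standard, Standard): Turo can switch to Plus (8 → 9). Not NE.
(Plus, Plus, Budget): Turo can switch to Premium (2 → 3). Not NE.
(Plus, Plus, Standard): Velox gets 3, best alternative 1; Turo gets 9, best alternative 8; Glide gets 8, best alternative 6. No profitable deviation — NE.
(Plus, Premium, Budget): Velox can switch to Premium (2 → 7). Not NE.
(Plus, Premium, Standard): Velox can switch to Premium (1 → 6). Not NE.
(Premium, Standard, Budget): Turo can switch to Premium (6 → 7). Not NE.
(Premium, Standard, Standard): Velox can switch to Plus (5 → 9). Not NE.
(Premium, Plus, Budget): Velox can switch to Plus (7 → 8). Not NE.
(Premium, Plus, Standard): Velox can switch to Plus (1 → 3). Not NE.
(Premium, Premium, Budget): Glide can switch to Standard (4 → 6). Not NE.
(Premium, Premium, Standard): Velox gets 6, best alternative 1; Turo gets 7, best alternative 4; Glide gets 6, best alternative 4. No profitable deviation — NE.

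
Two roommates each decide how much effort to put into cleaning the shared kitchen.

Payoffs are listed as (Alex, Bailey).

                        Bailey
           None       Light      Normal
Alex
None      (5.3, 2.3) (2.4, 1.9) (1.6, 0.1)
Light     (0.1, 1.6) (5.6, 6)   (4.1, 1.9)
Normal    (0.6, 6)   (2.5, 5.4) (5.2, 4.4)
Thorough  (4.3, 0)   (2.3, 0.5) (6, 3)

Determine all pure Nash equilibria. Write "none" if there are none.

Mark each player's best response to every combination of opponents' strategies; a profile where every player is best-responding is a pure Nash equilibrium.
Alex against None: payoffs 5.3, 0.1, 0.6, 4.3 → best response None.
Alex against Light: payoffs 2.4, 5.6, 2.5, 2.3 → best response Light.
Alex against Normal: payoffs 1.6, 4.1, 5.2, 6 → best response Thorough.
Bailey against None: payoffs 2.3, 1.9, 0.1 → best response None.
Bailey against Light: payoffs 1.6, 6, 1.9 → best response Light.
Bailey against Normal: payoffs 6, 5.4, 4.4 → best response None.
Bailey against Thorough: payoffs 0, 0.5, 3 → best response Normal.
Mutual best responses: (None, None); (Light, Light); (Thorough, Normal).

(None, None) and (Light, Light) and (Thorough, Normal)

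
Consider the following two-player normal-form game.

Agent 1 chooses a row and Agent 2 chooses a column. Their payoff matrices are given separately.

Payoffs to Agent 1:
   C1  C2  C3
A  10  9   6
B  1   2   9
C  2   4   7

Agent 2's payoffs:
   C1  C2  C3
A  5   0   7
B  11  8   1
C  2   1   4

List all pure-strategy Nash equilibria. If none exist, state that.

(A, C1): Agent 2 can switch to C3 (5 → 7). Not NE.
(A, C2): Agent 2 can switch to C1 (0 → 5). Not NE.
(A, C3): Agent 1 can switch to B (6 → 9). Not NE.
(B, C1): Agent 1 can switch to A (1 → 10). Not NE.
(B, C2): Agent 1 can switch to A (2 → 9). Not NE.
(B, C3): Agent 2 can switch to C1 (1 → 11). Not NE.
(C, C1): Agent 1 can switch to A (2 → 10). Not NE.
(C, C2): Agent 1 can switch to A (4 → 9). Not NE.
(The remaining 1 profile has a profitable deviation by the same check.)

No pure-strategy Nash equilibrium.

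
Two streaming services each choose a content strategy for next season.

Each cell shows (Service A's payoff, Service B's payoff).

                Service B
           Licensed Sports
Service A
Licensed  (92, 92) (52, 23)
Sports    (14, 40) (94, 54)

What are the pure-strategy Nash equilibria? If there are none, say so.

(Licensed, Licensed), (Sports, Sports)

Service A against Licensed: payoffs 92, 14 → best response Licensed.
Service A against Sports: payoffs 52, 94 → best response Sports.
Service B against Licensed: payoffs 92, 23 → best response Licensed.
Service B against Sports: payoffs 40, 54 → best response Sports.
Mutual best responses: (Licensed, Licensed); (Sports, Sports).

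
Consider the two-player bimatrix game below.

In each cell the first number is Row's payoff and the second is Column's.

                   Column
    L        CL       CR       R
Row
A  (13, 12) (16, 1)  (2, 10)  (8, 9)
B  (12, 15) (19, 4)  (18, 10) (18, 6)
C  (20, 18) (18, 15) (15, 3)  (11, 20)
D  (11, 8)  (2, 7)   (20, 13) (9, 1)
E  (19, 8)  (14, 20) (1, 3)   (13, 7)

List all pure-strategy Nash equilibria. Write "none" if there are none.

(D, CR)

Check each profile: it is a Nash equilibrium iff no player can strictly gain by switching unilaterally.
(A, L): Row can switch to C (13 → 20). Not NE.
(A, CL): Row can switch to B (16 → 19). Not NE.
(A, CR): Row can switch to B (2 → 18). Not NE.
(A, R): Row can switch to B (8 → 18). Not NE.
(B, L): Row can switch to A (12 → 13). Not NE.
(B, CL): Column can switch to L (4 → 15). Not NE.
(D, CR): Row gets 20, best alternative 18; Column gets 13, best alternative 8. No profitable deviation — NE.
(The remaining 13 profiles each have a profitable deviation by the same check.)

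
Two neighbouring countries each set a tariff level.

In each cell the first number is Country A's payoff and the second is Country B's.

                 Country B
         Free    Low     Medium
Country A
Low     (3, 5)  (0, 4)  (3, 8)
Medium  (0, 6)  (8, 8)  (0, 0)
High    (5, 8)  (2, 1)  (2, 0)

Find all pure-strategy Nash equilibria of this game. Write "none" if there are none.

Mark each player's best response to every combination of opponents' strategies; a profile where every player is best-responding is a pure Nash equilibrium.
Country A against Free: payoffs 3, 0, 5 → best response High.
Country A against Low: payoffs 0, 8, 2 → best response Medium.
Country A against Medium: payoffs 3, 0, 2 → best response Low.
Country B against Low: payoffs 5, 4, 8 → best response Medium.
Country B against Medium: payoffs 6, 8, 0 → best response Low.
Country B against High: payoffs 8, 1, 0 → best response Free.
Mutual best responses: (Low, Medium); (Medium, Low); (High, Free).

Pure-strategy Nash equilibria: (Low, Medium); (Medium, Low); (High, Free)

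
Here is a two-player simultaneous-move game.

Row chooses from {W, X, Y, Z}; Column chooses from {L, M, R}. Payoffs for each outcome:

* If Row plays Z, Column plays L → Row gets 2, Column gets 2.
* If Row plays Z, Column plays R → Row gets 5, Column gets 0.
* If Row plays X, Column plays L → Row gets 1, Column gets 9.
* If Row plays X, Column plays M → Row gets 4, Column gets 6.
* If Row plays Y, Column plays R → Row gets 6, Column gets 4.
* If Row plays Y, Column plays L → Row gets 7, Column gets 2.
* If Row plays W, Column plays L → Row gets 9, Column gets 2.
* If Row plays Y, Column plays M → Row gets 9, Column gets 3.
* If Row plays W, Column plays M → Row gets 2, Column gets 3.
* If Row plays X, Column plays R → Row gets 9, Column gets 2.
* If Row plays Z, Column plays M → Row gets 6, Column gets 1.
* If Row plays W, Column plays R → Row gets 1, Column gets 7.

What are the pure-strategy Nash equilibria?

There is no pure-strategy Nash equilibrium.

Row against L: payoffs 9, 1, 7, 2 → best response W.
Row against M: payoffs 2, 4, 9, 6 → best response Y.
Row against R: payoffs 1, 9, 6, 5 → best response X.
Column against W: payoffs 2, 3, 7 → best response R.
Column against X: payoffs 9, 6, 2 → best response L.
Column against Y: payoffs 2, 3, 4 → best response R.
Column against Z: payoffs 2, 1, 0 → best response L.
No profile is a mutual best response for all players.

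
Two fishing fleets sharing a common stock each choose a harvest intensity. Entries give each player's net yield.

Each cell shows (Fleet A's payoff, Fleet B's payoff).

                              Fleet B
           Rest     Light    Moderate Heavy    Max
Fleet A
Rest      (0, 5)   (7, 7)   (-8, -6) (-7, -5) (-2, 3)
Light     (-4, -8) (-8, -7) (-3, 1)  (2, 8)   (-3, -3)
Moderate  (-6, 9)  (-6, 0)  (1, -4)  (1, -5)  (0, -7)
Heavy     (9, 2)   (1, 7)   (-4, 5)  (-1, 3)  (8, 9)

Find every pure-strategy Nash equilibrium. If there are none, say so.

(Rest, Light), (Light, Heavy), (Heavy, Max)

Mark each player's best response to every combination of opponents' strategies; a profile where every player is best-responding is a pure Nash equilibrium.
Fleet A against Rest: payoffs 0, -4, -6, 9 → best response Heavy.
Fleet A against Light: payoffs 7, -8, -6, 1 → best response Rest.
Fleet A against Moderate: payoffs -8, -3, 1, -4 → best response Moderate.
Fleet A against Heavy: payoffs -7, 2, 1, -1 → best response Light.
Fleet A against Max: payoffs -2, -3, 0, 8 → best response Heavy.
Fleet B against Rest: payoffs 5, 7, -6, -5, 3 → best response Light.
Fleet B against Light: payoffs -8, -7, 1, 8, -3 → best response Heavy.
Fleet B against Moderate: payoffs 9, 0, -4, -5, -7 → best response Rest.
Fleet B against Heavy: payoffs 2, 7, 5, 3, 9 → best response Max.
Mutual best responses: (Rest, Light); (Light, Heavy); (Heavy, Max).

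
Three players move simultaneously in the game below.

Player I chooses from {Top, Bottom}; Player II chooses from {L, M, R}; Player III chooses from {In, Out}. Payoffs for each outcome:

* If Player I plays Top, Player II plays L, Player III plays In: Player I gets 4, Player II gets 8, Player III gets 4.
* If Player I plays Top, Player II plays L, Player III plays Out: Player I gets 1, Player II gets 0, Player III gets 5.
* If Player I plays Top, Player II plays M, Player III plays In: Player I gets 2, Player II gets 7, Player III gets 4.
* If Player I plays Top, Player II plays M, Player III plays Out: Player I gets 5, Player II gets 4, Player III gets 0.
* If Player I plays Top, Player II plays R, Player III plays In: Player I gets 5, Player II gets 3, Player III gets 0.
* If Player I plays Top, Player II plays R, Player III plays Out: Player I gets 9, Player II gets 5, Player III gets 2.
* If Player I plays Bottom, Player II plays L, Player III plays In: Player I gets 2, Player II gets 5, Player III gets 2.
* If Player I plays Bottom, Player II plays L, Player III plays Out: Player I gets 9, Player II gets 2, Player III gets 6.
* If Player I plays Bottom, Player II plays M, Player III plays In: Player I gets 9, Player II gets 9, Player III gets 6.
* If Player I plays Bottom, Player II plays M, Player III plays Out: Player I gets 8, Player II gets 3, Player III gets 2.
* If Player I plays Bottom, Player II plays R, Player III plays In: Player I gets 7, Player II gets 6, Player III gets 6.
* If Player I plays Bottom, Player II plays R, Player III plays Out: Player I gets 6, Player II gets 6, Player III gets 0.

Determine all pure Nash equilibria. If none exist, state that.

Pure-strategy Nash equilibria: (Top, R, Out), (Bottom, M, In)

For each player, find the best response to each opponent profile; mutual best responses are the pure NE.
Player I against (L, In): payoffs 4, 2 → best response Top.
Player I against (L, Out): payoffs 1, 9 → best response Bottom.
Player I against (M, In): payoffs 2, 9 → best response Bottom.
Player I against (M, Out): payoffs 5, 8 → best response Bottom.
Player I against (R, In): payoffs 5, 7 → best response Bottom.
Player I against (R, Out): payoffs 9, 6 → best response Top.
Player II against (Top, In): payoffs 8, 7, 3 → best response L.
Player II against (Top, Out): payoffs 0, 4, 5 → best response R.
Player II against (Bottom, In): payoffs 5, 9, 6 → best response M.
Player II against (Bottom, Out): payoffs 2, 3, 6 → best response R.
Player III against (Top, L): payoffs 4, 5 → best response Out.
Player III against (Top, M): payoffs 4, 0 → best response In.
Player III against (Top, R): payoffs 0, 2 → best response Out.
Player III against (Bottom, L): payoffs 2, 6 → best response Out.
Player III against (Bottom, M): payoffs 6, 2 → best response In.
Player III against (Bottom, R): payoffs 6, 0 → best response In.
Mutual best responses: (Top, R, Out); (Bottom, M, In).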